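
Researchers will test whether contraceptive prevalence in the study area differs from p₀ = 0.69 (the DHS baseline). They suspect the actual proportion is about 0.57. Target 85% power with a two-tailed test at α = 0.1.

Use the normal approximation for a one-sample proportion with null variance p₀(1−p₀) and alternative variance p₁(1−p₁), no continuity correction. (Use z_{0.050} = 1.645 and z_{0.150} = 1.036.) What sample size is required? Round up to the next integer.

n = [z_{α/2}·√(p₀q₀) + z_β·√(p₁q₁)]² / (p₁ − p₀)²
  = [1.645·√(0.69·0.31) + 1.036·√(0.57·0.43)]² / (-0.12)²
  = [1.645·0.4625 + 1.036·0.4951]² / 0.0144
  = [1.2737]² / 0.0144
  = 112.66
Round up → n = 113.

n = 113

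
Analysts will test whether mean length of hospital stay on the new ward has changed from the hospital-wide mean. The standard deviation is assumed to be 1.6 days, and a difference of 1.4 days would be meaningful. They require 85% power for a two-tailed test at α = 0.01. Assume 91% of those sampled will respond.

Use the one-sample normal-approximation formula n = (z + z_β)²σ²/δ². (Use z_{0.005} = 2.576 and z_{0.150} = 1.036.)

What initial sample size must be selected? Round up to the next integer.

n = 19

n = (z_{α/2} + z_β)² · σ² / δ²
  = (2.576 + 1.036)² · 1.6² / 1.4²
  = 13.0465 · 2.56 / 1.96
  = 17.04
Adjust for 91% response: 17.04 / 0.91 = 18.73.
Round up → n = 19.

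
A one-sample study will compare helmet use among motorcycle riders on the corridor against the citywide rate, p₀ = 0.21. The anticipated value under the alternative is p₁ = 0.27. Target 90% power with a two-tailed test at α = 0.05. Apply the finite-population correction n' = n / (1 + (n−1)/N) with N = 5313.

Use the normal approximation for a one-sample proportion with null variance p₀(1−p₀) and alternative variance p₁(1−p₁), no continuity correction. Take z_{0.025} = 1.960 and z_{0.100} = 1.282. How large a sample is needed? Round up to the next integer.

n = 474

n = [z_{α/2}·√(p₀q₀) + z_β·√(p₁q₁)]² / (p₁ − p₀)²
  = [1.960·√(0.21·0.79) + 1.282·√(0.27·0.73)]² / (0.06)²
  = [1.960·0.4073 + 1.282·0.4440]² / 0.0036
  = [1.3675]² / 0.0036
  = 519.45
Finite-population correction (N = 5313): 519.45 / (1 + (519.45 − 1)/5313) = 473.26.
Round up → n = 474.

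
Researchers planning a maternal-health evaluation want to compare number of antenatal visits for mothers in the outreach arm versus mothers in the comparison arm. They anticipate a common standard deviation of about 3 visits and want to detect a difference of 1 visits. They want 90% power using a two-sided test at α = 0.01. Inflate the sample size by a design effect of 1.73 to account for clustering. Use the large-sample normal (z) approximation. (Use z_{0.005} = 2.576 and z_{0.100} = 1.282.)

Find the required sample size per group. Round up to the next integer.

n = (z_{α/2} + z_β)² · (σ₁² + σ₂²) / δ²
  = (2.576 + 1.282)² · (2·3² = 18) / 1²
  = 14.8842 · 18 / 1
  = 267.91
Design effect: 1.73 × 267.91 = 463.49.
Round up → n = 464 per group.

n = 464 per group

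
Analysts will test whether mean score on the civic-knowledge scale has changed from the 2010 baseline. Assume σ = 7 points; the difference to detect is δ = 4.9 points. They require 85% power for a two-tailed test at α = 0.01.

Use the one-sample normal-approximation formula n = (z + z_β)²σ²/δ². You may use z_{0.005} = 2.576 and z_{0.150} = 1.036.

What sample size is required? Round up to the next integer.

n = (z_{α/2} + z_β)² · σ² / δ²
  = (2.576 + 1.036)² · 7² / 4.9²
  = 13.0465 · 49 / 24.01
  = 26.63
Round up → n = 27.

n = 27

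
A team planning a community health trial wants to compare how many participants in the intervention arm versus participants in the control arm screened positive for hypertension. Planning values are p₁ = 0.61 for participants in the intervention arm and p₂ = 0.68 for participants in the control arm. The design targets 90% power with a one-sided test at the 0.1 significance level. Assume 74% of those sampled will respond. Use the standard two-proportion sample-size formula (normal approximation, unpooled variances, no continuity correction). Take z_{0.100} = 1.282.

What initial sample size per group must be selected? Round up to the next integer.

n = 826 per group

n = (z_α + z_β)² · [p₁(1−p₁) + p₂(1−p₂)] / (p₁ − p₂)²
  = (1.282 + 1.282)² · (0.61·0.39 + 0.68·0.32) / (-0.07)²
  = (2.564)² · (0.2379 + 0.2176) / 0.0049
  = 6.5741 · 0.4555 / 0.0049
  = 611.12
Adjust for 74% response: 611.12 / 0.74 = 825.84.
Round up → n = 826 per group.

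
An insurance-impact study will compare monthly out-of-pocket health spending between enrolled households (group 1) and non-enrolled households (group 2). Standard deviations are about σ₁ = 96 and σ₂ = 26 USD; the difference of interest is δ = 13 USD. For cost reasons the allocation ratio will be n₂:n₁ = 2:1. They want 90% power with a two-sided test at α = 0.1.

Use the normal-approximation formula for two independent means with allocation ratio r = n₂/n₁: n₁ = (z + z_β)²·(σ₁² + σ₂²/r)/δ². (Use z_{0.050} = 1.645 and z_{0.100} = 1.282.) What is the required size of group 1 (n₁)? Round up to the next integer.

n₁ = (z_{α/2} + z_β)² · (σ₁² + σ₂²/r) / δ²
   = (1.645 + 1.282)² · (96² + 26²/2) / 13²
   = 8.5673 · (9216 + 338) / 169
   = 8.5673 · 9554 / 169
   = 484.33
Round up → n₁ = 485; n₂ = r·n₁ = 2 × 485 = 970.

n₁ = 485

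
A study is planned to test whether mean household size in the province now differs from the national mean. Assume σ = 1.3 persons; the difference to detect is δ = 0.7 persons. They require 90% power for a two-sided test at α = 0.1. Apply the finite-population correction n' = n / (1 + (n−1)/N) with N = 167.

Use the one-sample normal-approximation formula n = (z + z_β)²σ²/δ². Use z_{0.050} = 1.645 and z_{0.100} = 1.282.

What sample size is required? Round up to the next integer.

n = (z_{α/2} + z_β)² · σ² / δ²
  = (1.645 + 1.282)² · 1.3² / 0.7²
  = 8.5673 · 1.69 / 0.49
  = 29.55
Finite-population correction (N = 167): 29.55 / (1 + (29.55 − 1)/167) = 25.23.
Round up → n = 26.

n = 26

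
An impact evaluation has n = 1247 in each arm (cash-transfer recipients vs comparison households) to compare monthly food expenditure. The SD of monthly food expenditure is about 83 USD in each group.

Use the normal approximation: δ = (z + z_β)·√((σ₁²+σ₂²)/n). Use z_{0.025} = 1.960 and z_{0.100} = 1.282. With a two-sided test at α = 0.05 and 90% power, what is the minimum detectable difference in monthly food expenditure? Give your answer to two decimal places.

δ = (z_{α/2} + z_β) · √((σ₁²+σ₂²)/n)
  = (1.960 + 1.282) · √(13778/1247)
  = 3.242 · √11.0489
  = 3.242 · 3.3240
  = 10.7764

Minimum detectable difference ≈ 10.78 USD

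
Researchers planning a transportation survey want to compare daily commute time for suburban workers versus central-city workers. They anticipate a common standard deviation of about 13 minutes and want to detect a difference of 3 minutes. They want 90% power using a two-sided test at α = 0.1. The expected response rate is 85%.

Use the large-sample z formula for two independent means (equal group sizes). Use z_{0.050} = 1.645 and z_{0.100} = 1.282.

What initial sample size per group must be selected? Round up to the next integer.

n = (z_{α/2} + z_β)² · (σ₁² + σ₂²) / δ²
  = (1.645 + 1.282)² · (2·13² = 338) / 3²
  = 8.5673 · 338 / 9
  = 321.75
Adjust for 85% response: 321.75 / 0.85 = 378.53.
Round up → n = 379 per group.

n = 379 per group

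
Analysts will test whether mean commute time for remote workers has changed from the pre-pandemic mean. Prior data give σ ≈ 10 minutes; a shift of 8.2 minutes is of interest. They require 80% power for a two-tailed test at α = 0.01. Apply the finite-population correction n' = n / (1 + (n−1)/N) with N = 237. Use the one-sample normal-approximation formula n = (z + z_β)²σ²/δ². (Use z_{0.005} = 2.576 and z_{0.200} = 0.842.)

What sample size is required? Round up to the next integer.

n = 17

n = (z_{α/2} + z_β)² · σ² / δ²
  = (2.576 + 0.842)² · 10² / 8.2²
  = 11.6827 · 100 / 67.24
  = 17.37
Finite-population correction (N = 237): 17.37 / (1 + (17.37 − 1)/237) = 16.25.
Round up → n = 17.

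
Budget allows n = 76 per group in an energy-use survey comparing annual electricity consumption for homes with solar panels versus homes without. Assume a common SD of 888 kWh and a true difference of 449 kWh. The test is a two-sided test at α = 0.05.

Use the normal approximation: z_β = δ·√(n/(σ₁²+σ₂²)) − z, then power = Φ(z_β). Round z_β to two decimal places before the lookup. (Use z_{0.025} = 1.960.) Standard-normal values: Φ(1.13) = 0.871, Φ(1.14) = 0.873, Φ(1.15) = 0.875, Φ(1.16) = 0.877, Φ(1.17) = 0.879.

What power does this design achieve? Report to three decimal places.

z_β = δ·√(n/(σ₁²+σ₂²)) − z_{α/2}
    = 449 · √(76/1577088) − 1.960
    = 449 · 0.00694 − 1.960
    = 3.1169 − 1.960 = 1.1569 → 1.16
Power = Φ(1.16) = 0.877.

Power ≈ 0.877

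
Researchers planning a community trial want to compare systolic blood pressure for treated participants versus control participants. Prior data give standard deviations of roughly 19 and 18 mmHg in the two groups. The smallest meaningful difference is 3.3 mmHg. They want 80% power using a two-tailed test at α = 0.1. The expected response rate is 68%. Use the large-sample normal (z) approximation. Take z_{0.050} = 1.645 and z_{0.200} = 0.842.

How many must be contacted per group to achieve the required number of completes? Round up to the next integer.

n = 573 per group

n = (z_{α/2} + z_β)² · (σ₁² + σ₂²) / δ²
  = (1.645 + 0.842)² · (19² + 18² = 685) / 3.3²
  = 6.1852 · 685 / 10.89
  = 389.06
Adjust for 68% response: 389.06 / 0.68 = 572.14.
Round up → n = 573 per group.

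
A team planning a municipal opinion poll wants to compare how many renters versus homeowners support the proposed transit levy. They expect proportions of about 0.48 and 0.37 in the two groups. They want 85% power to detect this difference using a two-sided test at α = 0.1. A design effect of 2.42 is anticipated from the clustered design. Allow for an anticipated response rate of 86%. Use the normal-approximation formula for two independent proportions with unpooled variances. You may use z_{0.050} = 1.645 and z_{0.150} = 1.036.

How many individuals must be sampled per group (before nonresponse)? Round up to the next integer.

n = (z_{α/2} + z_β)² · [p₁(1−p₁) + p₂(1−p₂)] / (p₁ − p₂)²
  = (1.645 + 1.036)² · (0.48·0.52 + 0.37·0.63) / (0.11)²
  = (2.681)² · (0.2496 + 0.2331) / 0.0121
  = 7.1878 · 0.4827 / 0.0121
  = 286.74
Design effect: 2.42 × 286.74 = 693.91.
Adjust for 86% response: 693.91 / 0.86 = 806.87.
Round up → n = 807 per group.

n = 807 per group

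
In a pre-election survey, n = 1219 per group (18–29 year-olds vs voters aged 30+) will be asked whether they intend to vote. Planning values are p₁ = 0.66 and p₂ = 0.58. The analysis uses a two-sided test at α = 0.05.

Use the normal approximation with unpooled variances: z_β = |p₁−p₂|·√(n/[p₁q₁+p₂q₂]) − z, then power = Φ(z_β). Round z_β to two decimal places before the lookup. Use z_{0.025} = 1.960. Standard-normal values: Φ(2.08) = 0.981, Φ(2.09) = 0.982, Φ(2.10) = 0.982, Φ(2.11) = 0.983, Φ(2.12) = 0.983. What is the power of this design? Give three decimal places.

Power ≈ 0.983

z_β = |p₁−p₂|·√(n/[p₁q₁+p₂q₂]) − z_{α/2}
    = 0.08 · √(1219/0.4680) − 1.960
    = 0.08 · 51.0363 − 1.960
    = 4.0829 − 1.960 = 2.1229 → 2.12
Power = Φ(2.12) = 0.983.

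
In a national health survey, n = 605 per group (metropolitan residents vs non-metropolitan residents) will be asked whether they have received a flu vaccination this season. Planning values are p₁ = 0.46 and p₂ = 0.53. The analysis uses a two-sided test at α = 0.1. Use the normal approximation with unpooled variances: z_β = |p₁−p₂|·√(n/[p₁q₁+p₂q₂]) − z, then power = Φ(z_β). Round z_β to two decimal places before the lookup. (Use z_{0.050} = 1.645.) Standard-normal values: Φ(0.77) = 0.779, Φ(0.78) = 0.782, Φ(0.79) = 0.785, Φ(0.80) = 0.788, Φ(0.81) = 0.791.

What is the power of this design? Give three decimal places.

Power ≈ 0.788

z_β = |p₁−p₂|·√(n/[p₁q₁+p₂q₂]) − z_{α/2}
    = 0.07 · √(605/0.4975) − 1.645
    = 0.07 · 34.8723 − 1.645
    = 2.4411 − 1.645 = 0.7961 → 0.80
Power = Φ(0.80) = 0.788.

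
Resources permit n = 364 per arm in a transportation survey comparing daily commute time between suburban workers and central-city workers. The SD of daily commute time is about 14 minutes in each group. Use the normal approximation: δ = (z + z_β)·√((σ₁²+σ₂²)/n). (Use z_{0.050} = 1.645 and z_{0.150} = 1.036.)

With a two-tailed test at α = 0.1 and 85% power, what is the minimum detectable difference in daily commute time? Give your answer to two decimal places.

δ = (z_{α/2} + z_β) · √((σ₁²+σ₂²)/n)
  = (1.645 + 1.036) · √(392/364)
  = 2.681 · √1.0769
  = 2.681 · 1.0377
  = 2.7822

Minimum detectable difference ≈ 2.78 minutes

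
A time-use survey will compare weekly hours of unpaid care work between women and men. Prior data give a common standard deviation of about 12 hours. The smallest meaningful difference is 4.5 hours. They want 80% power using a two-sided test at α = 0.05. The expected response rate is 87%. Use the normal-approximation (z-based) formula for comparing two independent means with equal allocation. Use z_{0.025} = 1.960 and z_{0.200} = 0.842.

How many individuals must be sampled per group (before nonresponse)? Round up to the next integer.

n = 129 per group

n = (z_{α/2} + z_β)² · (σ₁² + σ₂²) / δ²
  = (1.960 + 0.842)² · (2·12² = 288) / 4.5²
  = 7.8512 · 288 / 20.25
  = 111.66
Adjust for 87% response: 111.66 / 0.87 = 128.35.
Round up → n = 129 per group.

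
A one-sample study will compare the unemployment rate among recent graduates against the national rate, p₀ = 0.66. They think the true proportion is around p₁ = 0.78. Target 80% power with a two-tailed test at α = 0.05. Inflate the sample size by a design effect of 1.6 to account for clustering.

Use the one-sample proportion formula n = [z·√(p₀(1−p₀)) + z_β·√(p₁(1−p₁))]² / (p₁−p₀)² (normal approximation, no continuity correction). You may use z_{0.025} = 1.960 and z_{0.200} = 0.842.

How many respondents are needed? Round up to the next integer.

n = [z_{α/2}·√(p₀q₀) + z_β·√(p₁q₁)]² / (p₁ − p₀)²
  = [1.960·√(0.66·0.34) + 0.842·√(0.78·0.22)]² / (0.12)²
  = [1.960·0.4737 + 0.842·0.4142]² / 0.0144
  = [1.2773]² / 0.0144
  = 113.29
Design effect: 1.6 × 113.29 = 181.27.
Round up → n = 182.

n = 182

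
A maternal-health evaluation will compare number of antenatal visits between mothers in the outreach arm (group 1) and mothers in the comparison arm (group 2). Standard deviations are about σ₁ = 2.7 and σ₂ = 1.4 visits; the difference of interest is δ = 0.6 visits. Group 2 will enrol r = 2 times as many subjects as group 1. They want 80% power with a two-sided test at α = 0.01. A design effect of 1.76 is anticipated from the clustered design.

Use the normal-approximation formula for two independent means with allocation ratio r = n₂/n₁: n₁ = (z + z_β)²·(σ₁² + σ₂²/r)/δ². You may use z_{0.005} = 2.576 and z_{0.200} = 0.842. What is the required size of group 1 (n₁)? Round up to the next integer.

n₁ = 473

n₁ = (z_{α/2} + z_β)² · (σ₁² + σ₂²/r) / δ²
   = (2.576 + 0.842)² · (2.7² + 1.4²/2) / 0.6²
   = 11.6827 · (7.29 + 0.98) / 0.36
   = 11.6827 · 8.27 / 0.36
   = 268.38
Design effect: 1.76 × 268.38 = 472.35.
Round up → n₁ = 473; n₂ = r·n₁ = 2 × 473 = 946.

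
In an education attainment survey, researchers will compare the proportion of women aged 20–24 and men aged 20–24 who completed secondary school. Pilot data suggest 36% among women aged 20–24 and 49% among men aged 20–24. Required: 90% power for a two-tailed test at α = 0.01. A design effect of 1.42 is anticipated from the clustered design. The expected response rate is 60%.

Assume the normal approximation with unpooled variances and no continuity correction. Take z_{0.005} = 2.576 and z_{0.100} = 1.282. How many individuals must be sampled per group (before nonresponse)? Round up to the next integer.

n = (z_{α/2} + z_β)² · [p₁(1−p₁) + p₂(1−p₂)] / (p₁ − p₂)²
  = (2.576 + 1.282)² · (0.36·0.64 + 0.49·0.51) / (-0.13)²
  = (3.858)² · (0.2304 + 0.2499) / 0.0169
  = 14.8842 · 0.4803 / 0.0169
  = 423.01
Design effect: 1.42 × 423.01 = 600.67.
Adjust for 60% response: 600.67 / 0.60 = 1001.12.
Round up → n = 1002 per group.

n = 1002 per group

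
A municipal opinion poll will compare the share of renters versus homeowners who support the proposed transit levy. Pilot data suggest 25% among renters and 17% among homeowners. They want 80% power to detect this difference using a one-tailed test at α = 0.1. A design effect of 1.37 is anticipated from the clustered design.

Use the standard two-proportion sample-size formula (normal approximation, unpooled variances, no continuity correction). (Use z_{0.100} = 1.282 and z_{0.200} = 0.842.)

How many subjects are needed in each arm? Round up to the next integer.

n = 318 per group

n = (z_α + z_β)² · [p₁(1−p₁) + p₂(1−p₂)] / (p₁ − p₂)²
  = (1.282 + 0.842)² · (0.25·0.75 + 0.17·0.83) / (0.08)²
  = (2.124)² · (0.1875 + 0.1411) / 0.0064
  = 4.5114 · 0.3286 / 0.0064
  = 231.63
Design effect: 1.37 × 231.63 = 317.33.
Round up → n = 318 per group.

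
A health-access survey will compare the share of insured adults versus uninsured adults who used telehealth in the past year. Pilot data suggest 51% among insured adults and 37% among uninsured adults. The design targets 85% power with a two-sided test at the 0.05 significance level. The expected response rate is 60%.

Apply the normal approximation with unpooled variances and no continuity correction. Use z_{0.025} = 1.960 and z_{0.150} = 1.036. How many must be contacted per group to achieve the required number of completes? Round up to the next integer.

n = 369 per group

n = (z_{α/2} + z_β)² · [p₁(1−p₁) + p₂(1−p₂)] / (p₁ − p₂)²
  = (1.960 + 1.036)² · (0.51·0.49 + 0.37·0.63) / (0.14)²
  = (2.996)² · (0.2499 + 0.2331) / 0.0196
  = 8.9760 · 0.4830 / 0.0196
  = 221.19
Adjust for 60% response: 221.19 / 0.60 = 368.66.
Round up → n = 369 per group.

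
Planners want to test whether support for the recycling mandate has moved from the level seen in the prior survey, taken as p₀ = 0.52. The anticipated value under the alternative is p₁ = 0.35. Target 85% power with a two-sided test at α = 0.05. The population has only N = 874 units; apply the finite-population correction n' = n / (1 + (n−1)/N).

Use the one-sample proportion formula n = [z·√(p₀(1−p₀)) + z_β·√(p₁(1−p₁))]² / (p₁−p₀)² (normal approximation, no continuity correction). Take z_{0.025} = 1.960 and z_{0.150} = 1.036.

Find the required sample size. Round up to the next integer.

n = [z_{α/2}·√(p₀q₀) + z_β·√(p₁q₁)]² / (p₁ − p₀)²
  = [1.960·√(0.52·0.48) + 1.036·√(0.35·0.65)]² / (-0.17)²
  = [1.960·0.4996 + 1.036·0.4770]² / 0.0289
  = [1.4734]² / 0.0289
  = 75.11
Finite-population correction (N = 874): 75.11 / (1 + (75.11 − 1)/874) = 69.24.
Round up → n = 70.

n = 70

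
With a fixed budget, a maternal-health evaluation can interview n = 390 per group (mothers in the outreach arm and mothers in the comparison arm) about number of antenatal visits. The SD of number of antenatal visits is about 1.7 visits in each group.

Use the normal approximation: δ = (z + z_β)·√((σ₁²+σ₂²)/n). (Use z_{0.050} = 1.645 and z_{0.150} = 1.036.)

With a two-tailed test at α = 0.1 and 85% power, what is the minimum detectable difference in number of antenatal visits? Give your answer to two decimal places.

Minimum detectable difference ≈ 0.33 visits

δ = (z_{α/2} + z_β) · √((σ₁²+σ₂²)/n)
  = (1.645 + 1.036) · √(5.78/390)
  = 2.681 · √0.01482
  = 2.681 · 0.1217
  = 0.3264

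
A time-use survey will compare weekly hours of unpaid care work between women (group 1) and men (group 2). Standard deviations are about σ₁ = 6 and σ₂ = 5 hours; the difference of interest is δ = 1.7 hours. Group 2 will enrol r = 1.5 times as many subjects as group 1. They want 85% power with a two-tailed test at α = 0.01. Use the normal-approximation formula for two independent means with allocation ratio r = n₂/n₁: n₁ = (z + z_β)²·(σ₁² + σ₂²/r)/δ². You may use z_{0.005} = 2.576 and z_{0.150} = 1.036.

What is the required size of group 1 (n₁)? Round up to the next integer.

n₁ = (z_{α/2} + z_β)² · (σ₁² + σ₂²/r) / δ²
   = (2.576 + 1.036)² · (6² + 5²/1.5) / 1.7²
   = 13.0465 · (36 + 16.6667) / 2.89
   = 13.0465 · 52.6667 / 2.89
   = 237.76
Round up → n₁ = 238; n₂ = r·n₁ = 1.5 × 238 = 357.

n₁ = 238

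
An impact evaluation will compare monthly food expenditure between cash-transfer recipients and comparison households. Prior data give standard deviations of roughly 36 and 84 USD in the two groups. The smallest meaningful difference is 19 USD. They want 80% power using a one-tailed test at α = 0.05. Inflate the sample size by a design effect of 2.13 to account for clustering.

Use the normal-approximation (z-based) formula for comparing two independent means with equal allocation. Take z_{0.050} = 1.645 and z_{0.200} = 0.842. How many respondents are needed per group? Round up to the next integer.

n = 305 per group

n = (z_α + z_β)² · (σ₁² + σ₂²) / δ²
  = (1.645 + 0.842)² · (36² + 84² = 8352) / 19²
  = 6.1852 · 8352 / 361
  = 143.10
Design effect: 2.13 × 143.10 = 304.80.
Round up → n = 305 per group.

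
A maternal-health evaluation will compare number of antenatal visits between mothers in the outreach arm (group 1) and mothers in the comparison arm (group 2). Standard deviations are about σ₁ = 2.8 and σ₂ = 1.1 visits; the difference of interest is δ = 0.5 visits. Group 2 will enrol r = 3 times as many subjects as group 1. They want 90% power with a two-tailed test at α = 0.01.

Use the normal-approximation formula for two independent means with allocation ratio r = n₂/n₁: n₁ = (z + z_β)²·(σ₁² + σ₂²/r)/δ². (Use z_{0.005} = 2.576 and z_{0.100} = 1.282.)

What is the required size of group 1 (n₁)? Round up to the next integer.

n₁ = 491

n₁ = (z_{α/2} + z_β)² · (σ₁² + σ₂²/r) / δ²
   = (2.576 + 1.282)² · (2.8² + 1.1²/3) / 0.5²
   = 14.8842 · (7.84 + 0.40333) / 0.25
   = 14.8842 · 8.2433 / 0.25
   = 490.78
Round up → n₁ = 491; n₂ = r·n₁ = 3 × 491 = 1473.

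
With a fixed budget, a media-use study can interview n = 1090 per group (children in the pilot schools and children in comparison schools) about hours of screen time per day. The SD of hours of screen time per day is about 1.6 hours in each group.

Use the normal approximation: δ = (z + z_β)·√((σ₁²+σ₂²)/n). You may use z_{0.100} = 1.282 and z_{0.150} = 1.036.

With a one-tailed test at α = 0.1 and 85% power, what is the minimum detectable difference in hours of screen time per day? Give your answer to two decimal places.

Minimum detectable difference ≈ 0.16 hours

δ = (z_α + z_β) · √((σ₁²+σ₂²)/n)
  = (1.282 + 1.036) · √(5.12/1090)
  = 2.318 · √0.0047
  = 2.318 · 0.0685
  = 0.1589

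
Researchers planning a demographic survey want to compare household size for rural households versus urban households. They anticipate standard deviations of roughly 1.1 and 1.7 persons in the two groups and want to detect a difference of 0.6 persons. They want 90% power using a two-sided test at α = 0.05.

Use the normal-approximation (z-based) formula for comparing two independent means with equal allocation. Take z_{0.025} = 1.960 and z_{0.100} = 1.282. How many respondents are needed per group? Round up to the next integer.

n = (z_{α/2} + z_β)² · (σ₁² + σ₂²) / δ²
  = (1.960 + 1.282)² · (1.1² + 1.7² = 4.1) / 0.6²
  = 10.5106 · 4.1 / 0.36
  = 119.70
Round up → n = 120 per group.

n = 120 per group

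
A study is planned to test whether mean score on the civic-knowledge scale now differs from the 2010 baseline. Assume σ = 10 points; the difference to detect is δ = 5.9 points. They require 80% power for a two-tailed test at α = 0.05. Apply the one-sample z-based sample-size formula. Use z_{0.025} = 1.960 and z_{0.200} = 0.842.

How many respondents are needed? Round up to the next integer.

n = (z_{α/2} + z_β)² · σ² / δ²
  = (1.960 + 0.842)² · 10² / 5.9²
  = 7.8512 · 100 / 34.81
  = 22.55
Round up → n = 23.

n = 23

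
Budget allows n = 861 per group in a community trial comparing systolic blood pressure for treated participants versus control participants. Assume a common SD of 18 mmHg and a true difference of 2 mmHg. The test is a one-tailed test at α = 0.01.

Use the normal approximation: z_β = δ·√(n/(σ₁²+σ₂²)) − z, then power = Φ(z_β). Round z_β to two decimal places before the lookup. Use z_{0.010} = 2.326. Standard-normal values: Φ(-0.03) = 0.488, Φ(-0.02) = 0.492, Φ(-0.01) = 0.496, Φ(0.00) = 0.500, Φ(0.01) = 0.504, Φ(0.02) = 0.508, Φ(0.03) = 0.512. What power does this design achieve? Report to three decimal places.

Power ≈ 0.492

z_β = δ·√(n/(σ₁²+σ₂²)) − z_α
    = 2 · √(861/648) − 2.326
    = 2 · 1.15269 − 2.326
    = 2.3054 − 2.326 = -0.0206 → -0.02
Power = Φ(-0.02) = 0.492.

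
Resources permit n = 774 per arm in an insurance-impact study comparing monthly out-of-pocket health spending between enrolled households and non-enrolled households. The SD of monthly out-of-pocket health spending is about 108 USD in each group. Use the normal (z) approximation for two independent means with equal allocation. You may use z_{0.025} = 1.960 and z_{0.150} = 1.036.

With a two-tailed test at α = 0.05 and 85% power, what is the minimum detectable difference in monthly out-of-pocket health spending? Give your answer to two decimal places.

Minimum detectable difference ≈ 16.45 USD

δ = (z_{α/2} + z_β) · √((σ₁²+σ₂²)/n)
  = (1.960 + 1.036) · √(23328/774)
  = 2.996 · √30.1395
  = 2.996 · 5.4899
  = 16.4479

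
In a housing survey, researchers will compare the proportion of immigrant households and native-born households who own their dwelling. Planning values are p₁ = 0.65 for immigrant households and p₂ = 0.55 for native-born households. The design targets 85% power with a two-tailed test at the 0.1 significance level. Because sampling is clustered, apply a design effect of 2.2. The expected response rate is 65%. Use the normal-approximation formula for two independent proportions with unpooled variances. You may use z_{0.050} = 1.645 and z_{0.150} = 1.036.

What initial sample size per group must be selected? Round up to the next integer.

n = (z_{α/2} + z_β)² · [p₁(1−p₁) + p₂(1−p₂)] / (p₁ − p₂)²
  = (1.645 + 1.036)² · (0.65·0.35 + 0.55·0.45) / (0.10)²
  = (2.681)² · (0.2275 + 0.2475) / 0.0100
  = 7.1878 · 0.4750 / 0.0100
  = 341.42
Design effect: 2.2 × 341.42 = 751.12.
Adjust for 65% response: 751.12 / 0.65 = 1155.57.
Round up → n = 1156 per group.

n = 1156 per group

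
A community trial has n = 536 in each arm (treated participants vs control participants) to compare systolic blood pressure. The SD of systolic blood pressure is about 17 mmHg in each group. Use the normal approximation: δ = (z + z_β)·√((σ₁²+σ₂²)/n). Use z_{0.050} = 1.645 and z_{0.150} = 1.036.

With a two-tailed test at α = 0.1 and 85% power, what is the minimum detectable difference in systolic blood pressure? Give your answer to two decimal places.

δ = (z_{α/2} + z_β) · √((σ₁²+σ₂²)/n)
  = (1.645 + 1.036) · √(578/536)
  = 2.681 · √1.0784
  = 2.681 · 1.0384
  = 2.7841

Minimum detectable difference ≈ 2.78 mmHg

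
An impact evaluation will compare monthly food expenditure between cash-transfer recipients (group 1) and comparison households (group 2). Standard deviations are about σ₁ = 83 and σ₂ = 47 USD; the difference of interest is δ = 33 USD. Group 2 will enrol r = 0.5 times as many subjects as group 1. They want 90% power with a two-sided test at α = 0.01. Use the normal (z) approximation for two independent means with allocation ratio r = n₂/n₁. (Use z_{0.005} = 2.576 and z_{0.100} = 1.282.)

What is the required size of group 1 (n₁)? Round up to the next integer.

n₁ = (z_{α/2} + z_β)² · (σ₁² + σ₂²/r) / δ²
   = (2.576 + 1.282)² · (83² + 47²/0.5) / 33²
   = 14.8842 · (6889 + 4418) / 1089
   = 14.8842 · 11307 / 1089
   = 154.54
Round up → n₁ = 155; n₂ = r·n₁ = 0.5 × 155 = 78.

n₁ = 155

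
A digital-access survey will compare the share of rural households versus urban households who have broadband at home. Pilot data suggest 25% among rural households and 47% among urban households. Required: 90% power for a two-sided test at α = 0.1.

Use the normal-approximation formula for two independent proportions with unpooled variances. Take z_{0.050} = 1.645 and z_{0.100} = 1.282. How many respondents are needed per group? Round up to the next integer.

n = 78 per group

n = (z_{α/2} + z_β)² · [p₁(1−p₁) + p₂(1−p₂)] / (p₁ − p₂)²
  = (1.645 + 1.282)² · (0.25·0.75 + 0.47·0.53) / (-0.22)²
  = (2.927)² · (0.1875 + 0.2491) / 0.0484
  = 8.5673 · 0.4366 / 0.0484
  = 77.28
Round up → n = 78 per group.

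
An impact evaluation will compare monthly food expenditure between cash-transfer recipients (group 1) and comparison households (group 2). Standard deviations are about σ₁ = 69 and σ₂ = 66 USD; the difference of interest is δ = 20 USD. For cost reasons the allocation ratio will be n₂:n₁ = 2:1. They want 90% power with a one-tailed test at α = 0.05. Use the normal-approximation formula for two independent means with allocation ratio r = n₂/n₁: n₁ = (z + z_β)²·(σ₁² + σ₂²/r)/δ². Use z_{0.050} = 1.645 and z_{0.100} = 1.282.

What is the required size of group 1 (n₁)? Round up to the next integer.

n₁ = (z_α + z_β)² · (σ₁² + σ₂²/r) / δ²
   = (1.645 + 1.282)² · (69² + 66²/2) / 20²
   = 8.5673 · (4761 + 2178) / 400
   = 8.5673 · 6939 / 400
   = 148.62
Round up → n₁ = 149; n₂ = r·n₁ = 2 × 149 = 298.

n₁ = 149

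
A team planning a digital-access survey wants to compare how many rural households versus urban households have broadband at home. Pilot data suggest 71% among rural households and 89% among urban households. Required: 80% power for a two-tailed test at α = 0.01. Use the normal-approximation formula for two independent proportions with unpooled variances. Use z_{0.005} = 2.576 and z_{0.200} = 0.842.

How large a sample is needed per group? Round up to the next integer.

n = (z_{α/2} + z_β)² · [p₁(1−p₁) + p₂(1−p₂)] / (p₁ − p₂)²
  = (2.576 + 0.842)² · (0.71·0.29 + 0.89·0.11) / (-0.18)²
  = (3.418)² · (0.2059 + 0.0979) / 0.0324
  = 11.6827 · 0.3038 / 0.0324
  = 109.54
Round up → n = 110 per group.

n = 110 per group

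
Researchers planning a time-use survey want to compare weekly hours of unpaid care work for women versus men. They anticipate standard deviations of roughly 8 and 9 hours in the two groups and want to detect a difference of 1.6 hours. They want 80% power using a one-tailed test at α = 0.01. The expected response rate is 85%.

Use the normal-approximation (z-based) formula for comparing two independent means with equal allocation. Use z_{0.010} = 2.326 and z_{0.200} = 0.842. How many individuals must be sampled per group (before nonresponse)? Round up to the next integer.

n = (z_α + z_β)² · (σ₁² + σ₂²) / δ²
  = (2.326 + 0.842)² · (8² + 9² = 145) / 1.6²
  = 10.0362 · 145 / 2.56
  = 568.46
Adjust for 85% response: 568.46 / 0.85 = 668.77.
Round up → n = 669 per group.

n = 669 per group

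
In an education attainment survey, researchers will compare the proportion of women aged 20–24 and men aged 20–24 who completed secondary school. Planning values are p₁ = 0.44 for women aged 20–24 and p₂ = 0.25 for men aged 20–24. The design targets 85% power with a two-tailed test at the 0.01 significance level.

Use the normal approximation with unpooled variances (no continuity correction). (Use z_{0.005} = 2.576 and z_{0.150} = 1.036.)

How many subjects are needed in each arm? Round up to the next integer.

n = 157 per group

n = (z_{α/2} + z_β)² · [p₁(1−p₁) + p₂(1−p₂)] / (p₁ − p₂)²
  = (2.576 + 1.036)² · (0.44·0.56 + 0.25·0.75) / (0.19)²
  = (3.612)² · (0.2464 + 0.1875) / 0.0361
  = 13.0465 · 0.4339 / 0.0361
  = 156.81
Round up → n = 157 per group.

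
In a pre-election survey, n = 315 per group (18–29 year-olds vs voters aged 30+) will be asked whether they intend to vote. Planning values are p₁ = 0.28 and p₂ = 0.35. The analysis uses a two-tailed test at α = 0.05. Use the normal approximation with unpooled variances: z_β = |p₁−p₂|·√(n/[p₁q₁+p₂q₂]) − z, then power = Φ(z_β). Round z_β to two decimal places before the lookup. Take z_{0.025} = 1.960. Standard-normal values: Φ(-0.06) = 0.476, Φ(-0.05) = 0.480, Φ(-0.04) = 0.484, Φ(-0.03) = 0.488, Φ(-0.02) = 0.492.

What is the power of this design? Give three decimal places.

Power ≈ 0.476

z_β = |p₁−p₂|·√(n/[p₁q₁+p₂q₂]) − z_{α/2}
    = 0.07 · √(315/0.4291) − 1.960
    = 0.07 · 27.0942 − 1.960
    = 1.8966 − 1.960 = -0.0634 → -0.06
Power = Φ(-0.06) = 0.476.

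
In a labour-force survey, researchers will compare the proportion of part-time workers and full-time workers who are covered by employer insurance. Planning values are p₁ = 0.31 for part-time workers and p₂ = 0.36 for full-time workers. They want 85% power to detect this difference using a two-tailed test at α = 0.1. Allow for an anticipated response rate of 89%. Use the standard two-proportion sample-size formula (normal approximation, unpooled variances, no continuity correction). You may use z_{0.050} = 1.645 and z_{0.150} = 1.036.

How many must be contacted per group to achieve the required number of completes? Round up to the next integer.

n = (z_{α/2} + z_β)² · [p₁(1−p₁) + p₂(1−p₂)] / (p₁ − p₂)²
  = (1.645 + 1.036)² · (0.31·0.69 + 0.36·0.64) / (-0.05)²
  = (2.681)² · (0.2139 + 0.2304) / 0.0025
  = 7.1878 · 0.4443 / 0.0025
  = 1277.41
Adjust for 89% response: 1277.41 / 0.89 = 1435.29.
Round up → n = 1436 per group.

n = 1436 per group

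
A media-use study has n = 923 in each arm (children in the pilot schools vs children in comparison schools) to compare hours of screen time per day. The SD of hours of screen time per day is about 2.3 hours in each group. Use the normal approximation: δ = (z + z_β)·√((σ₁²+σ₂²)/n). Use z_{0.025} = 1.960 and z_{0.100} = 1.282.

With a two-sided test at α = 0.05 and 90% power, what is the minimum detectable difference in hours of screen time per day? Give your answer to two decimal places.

Minimum detectable difference ≈ 0.35 hours

δ = (z_{α/2} + z_β) · √((σ₁²+σ₂²)/n)
  = (1.960 + 1.282) · √(10.58/923)
  = 3.242 · √0.01146
  = 3.242 · 0.1071
  = 0.3471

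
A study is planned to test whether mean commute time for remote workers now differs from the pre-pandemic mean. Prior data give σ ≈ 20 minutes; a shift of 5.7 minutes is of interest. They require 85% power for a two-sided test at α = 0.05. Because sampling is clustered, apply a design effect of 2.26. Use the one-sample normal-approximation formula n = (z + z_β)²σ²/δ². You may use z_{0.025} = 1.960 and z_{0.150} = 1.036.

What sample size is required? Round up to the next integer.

n = 250

n = (z_{α/2} + z_β)² · σ² / δ²
  = (1.960 + 1.036)² · 20² / 5.7²
  = 8.9760 · 400 / 32.49
  = 110.51
Design effect: 2.26 × 110.51 = 249.75.
Round up → n = 250.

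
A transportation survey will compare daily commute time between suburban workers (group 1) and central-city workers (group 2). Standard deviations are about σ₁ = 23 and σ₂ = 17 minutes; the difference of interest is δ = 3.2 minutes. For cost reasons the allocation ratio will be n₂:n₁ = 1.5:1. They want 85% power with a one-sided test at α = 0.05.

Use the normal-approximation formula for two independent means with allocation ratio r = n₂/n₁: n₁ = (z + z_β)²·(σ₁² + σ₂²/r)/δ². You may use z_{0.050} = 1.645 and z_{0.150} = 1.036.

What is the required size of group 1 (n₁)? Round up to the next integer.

n₁ = (z_α + z_β)² · (σ₁² + σ₂²/r) / δ²
   = (1.645 + 1.036)² · (23² + 17²/1.5) / 3.2²
   = 7.1878 · (529 + 192.6667) / 10.24
   = 7.1878 · 721.6667 / 10.24
   = 506.56
Round up → n₁ = 507; n₂ = r·n₁ = 1.5 × 507 = 761.

n₁ = 507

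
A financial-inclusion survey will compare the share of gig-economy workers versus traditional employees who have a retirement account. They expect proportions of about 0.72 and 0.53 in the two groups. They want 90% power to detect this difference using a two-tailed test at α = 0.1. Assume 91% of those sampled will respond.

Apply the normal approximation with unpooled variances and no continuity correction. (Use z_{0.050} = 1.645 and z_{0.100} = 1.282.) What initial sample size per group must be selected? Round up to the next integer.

n = (z_{α/2} + z_β)² · [p₁(1−p₁) + p₂(1−p₂)] / (p₁ − p₂)²
  = (1.645 + 1.282)² · (0.72·0.28 + 0.53·0.47) / (0.19)²
  = (2.927)² · (0.2016 + 0.2491) / 0.0361
  = 8.5673 · 0.4507 / 0.0361
  = 106.96
Adjust for 91% response: 106.96 / 0.91 = 117.54.
Round up → n = 118 per group.

n = 118 per group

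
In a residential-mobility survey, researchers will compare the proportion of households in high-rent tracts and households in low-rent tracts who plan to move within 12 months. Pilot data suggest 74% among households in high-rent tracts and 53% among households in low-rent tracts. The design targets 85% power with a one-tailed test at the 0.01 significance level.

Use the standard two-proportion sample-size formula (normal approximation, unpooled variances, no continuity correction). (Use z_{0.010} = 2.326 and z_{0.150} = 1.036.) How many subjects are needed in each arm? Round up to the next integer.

n = (z_α + z_β)² · [p₁(1−p₁) + p₂(1−p₂)] / (p₁ − p₂)²
  = (2.326 + 1.036)² · (0.74·0.26 + 0.53·0.47) / (0.21)²
  = (3.362)² · (0.1924 + 0.2491) / 0.0441
  = 11.3030 · 0.4415 / 0.0441
  = 113.16
Round up → n = 114 per group.

n = 114 per group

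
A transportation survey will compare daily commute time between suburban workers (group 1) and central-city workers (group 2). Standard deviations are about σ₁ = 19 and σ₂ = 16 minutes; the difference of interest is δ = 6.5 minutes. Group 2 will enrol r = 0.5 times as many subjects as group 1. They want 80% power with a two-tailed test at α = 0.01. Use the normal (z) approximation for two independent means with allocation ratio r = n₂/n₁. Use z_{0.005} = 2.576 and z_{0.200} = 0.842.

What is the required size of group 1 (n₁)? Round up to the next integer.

n₁ = 242

n₁ = (z_{α/2} + z_β)² · (σ₁² + σ₂²/r) / δ²
   = (2.576 + 0.842)² · (19² + 16²/0.5) / 6.5²
   = 11.6827 · (361 + 512) / 42.25
   = 11.6827 · 873 / 42.25
   = 241.40
Round up → n₁ = 242; n₂ = r·n₁ = 0.5 × 242 = 121.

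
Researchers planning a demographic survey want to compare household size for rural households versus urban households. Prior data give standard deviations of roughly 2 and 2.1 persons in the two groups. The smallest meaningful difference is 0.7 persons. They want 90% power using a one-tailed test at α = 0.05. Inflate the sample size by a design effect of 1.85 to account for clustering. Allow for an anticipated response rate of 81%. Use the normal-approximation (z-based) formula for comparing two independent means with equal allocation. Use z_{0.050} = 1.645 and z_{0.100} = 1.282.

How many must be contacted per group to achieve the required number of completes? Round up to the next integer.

n = (z_α + z_β)² · (σ₁² + σ₂²) / δ²
  = (1.645 + 1.282)² · (2² + 2.1² = 8.41) / 0.7²
  = 8.5673 · 8.41 / 0.49
  = 147.04
Design effect: 1.85 × 147.04 = 272.03.
Adjust for 81% response: 272.03 / 0.81 = 335.84.
Round up → n = 336 per group.

n = 336 per group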